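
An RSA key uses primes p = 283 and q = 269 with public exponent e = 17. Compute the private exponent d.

φ(n) = (p−1)(q−1) = 282·268 = 75576.
Need d with 17·d ≡ 1 (mod 75576). Apply the extended Euclidean algorithm:
75576 = 4445×17 + 11
17 = 1×11 + 6
11 = 1×6 + 5
6 = 1×5 + 1
5 = 5×1 + 0
Back-substitute:
1 = 6 − 5
1 = −11 + 2·6
1 = 2·17 − 3·11
1 = −3·75576 + 13337·17
So 17·13337 ≡ 1 (mod 75576), hence d = 13337.

13337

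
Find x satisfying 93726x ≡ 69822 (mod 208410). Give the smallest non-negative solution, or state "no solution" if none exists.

28732

First find gcd(93726, 208410):
208410 = 2·93726 + 20958
93726 = 4·20958 + 9894
20958 = 2·9894 + 1170
9894 = 8·1170 + 534
1170 = 2·534 + 102
534 = 5·102 + 24
102 = 4·24 + 6
24 = 4·6 + 0
gcd = 6 and 6 | 69822, so solutions exist. Divide through by 6: 15621x ≡ 11637 (mod 34735).
Now find 15621⁻¹ mod 34735:
34735 = 2·15621 + 3493
15621 = 4·3493 + 1649
3493 = 2·1649 + 195
1649 = 8·195 + 89
195 = 2·89 + 17
89 = 5·17 + 4
17 = 4·4 + 1
4 = 4·1 + 0
Back-substitute:
1 = 17 − 4·4
1 = −4·89 + 21·17
1 = 21·195 − 46·89
1 = −46·1649 + 389·195
1 = 389·3493 − 824·1649
1 = −824·15621 + 3685·3493
1 = 3685·34735 − 8194·15621
So 15621·(-8194) ≡ 1 (mod 34735), i.e. 15621⁻¹ ≡ 26541.
Then x ≡ 26541·11637 ≡ 28732 (mod 34735); the smallest non-negative solution is x = 28732.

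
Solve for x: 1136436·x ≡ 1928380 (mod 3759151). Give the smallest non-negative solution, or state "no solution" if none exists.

First find gcd(1136436, 3759151):
3759151 = 3*1136436 + 349843
1136436 = 3*349843 + 86907
349843 = 4*86907 + 2215
86907 = 39*2215 + 522
2215 = 4*522 + 127
522 = 4*127 + 14
127 = 9*14 + 1
14 = 14*1 + 0
gcd = 1, so a unique solution mod 3759151 exists.
Back-substitute for the Bézout coefficients:
1 = 127 − 9·14
1 = −9·522 + 37·127
1 = 37·2215 − 157·522
1 = −157·86907 + 6160·2215
1 = 6160·349843 − 24797·86907
1 = −24797·1136436 + 80551·349843
1 = 80551·3759151 − 266450·1136436
So 1136436·(-266450) ≡ 1 (mod 3759151), giving 1136436⁻¹ ≡ 3492701.
x ≡ 1136436⁻¹·1928380 ≡ 3492701·1928380 ≡ 2703435 (mod 3759151).

2703435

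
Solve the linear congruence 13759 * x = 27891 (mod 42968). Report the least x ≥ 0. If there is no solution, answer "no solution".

13621

First find gcd(13759, 42968):
42968 = 3×13759 + 1691
13759 = 8×1691 + 231
1691 = 7×231 + 74
231 = 3×74 + 9
74 = 8×9 + 2
9 = 4×2 + 1
2 = 2×1 + 0
gcd = 1, so a unique solution mod 42968 exists.
Back-substitute for the Bézout coefficients:
1 = 9 − 4·2
1 = −4·74 + 33·9
1 = 33·231 − 103·74
1 = −103·1691 + 754·231
1 = 754·13759 − 6135·1691
1 = −6135·42968 + 19159·13759
So 13759·(19159) ≡ 1 (mod 42968), giving 13759⁻¹ ≡ 19159.
x ≡ 13759⁻¹·27891 ≡ 19159·27891 ≡ 13621 (mod 42968).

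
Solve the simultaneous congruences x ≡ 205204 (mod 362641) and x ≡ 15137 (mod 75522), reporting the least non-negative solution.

3051103937

Write x = 205204 + 362641·k. Then 362641·k ≡ 15137 − 205204 ≡ 36499 (mod 75522).
Need 362641⁻¹ mod 75522. Extended Euclid on (75522, 60553):
75522 = 1×60553 + 14969
60553 = 4×14969 + 677
14969 = 22×677 + 75
677 = 9×75 + 2
75 = 37×2 + 1
2 = 2×1 + 0
Back-substitute:
1 = 75 − 37·2
1 = −37·677 + 334·75
1 = 334·14969 − 7385·677
1 = −7385·60553 + 29874·14969
1 = 29874·75522 − 37259·60553
362641⁻¹ ≡ 38263 (mod 75522), so k ≡ 38263·36499 ≡ 8413 (mod 75522).
x = 205204 + 362641·8413 = 3051103937.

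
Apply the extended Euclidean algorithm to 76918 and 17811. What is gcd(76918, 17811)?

Apply Euclid's algorithm to 76918 and 17811:
76918 = 4*17811 + 5674
17811 = 3*5674 + 789
5674 = 7*789 + 151
789 = 5*151 + 34
151 = 4*34 + 15
34 = 2*15 + 4
15 = 3*4 + 3
4 = 1*3 + 1
3 = 3*1 + 0
gcd(76918, 17811) = 1.
Express as a combination:
1 = 4 − 3
1 = −15 + 4·4
1 = 4·34 − 9·15
1 = −9·151 + 40·34
1 = 40·789 − 209·151
1 = −209·5674 + 1503·789
1 = 1503·17811 − 4718·5674
1 = −4718·76918 + 20375·17811
So 1 = (-4718)·76918 + (20375)·17811.

1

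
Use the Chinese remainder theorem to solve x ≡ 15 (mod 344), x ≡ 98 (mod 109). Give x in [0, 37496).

23751

Write x = 15 + 344·k. Then 344·k ≡ 98 − 15 ≡ 83 (mod 109).
Need 344⁻¹ mod 109. Extended Euclid on (109, 17):
109 = 6*17 + 7
17 = 2*7 + 3
7 = 2*3 + 1
3 = 3*1 + 0
Back-substitute:
1 = 7 − 2·3
1 = −2·17 + 5·7
1 = 5·109 − 32·17
344⁻¹ ≡ 77 (mod 109), so k ≡ 77·83 ≡ 69 (mod 109).
x = 15 + 344·69 = 23751.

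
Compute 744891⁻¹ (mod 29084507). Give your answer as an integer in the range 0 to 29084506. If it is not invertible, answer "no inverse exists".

22427241

Extended Euclidean algorithm:
29084507 = 39×744891 + 33758
744891 = 22×33758 + 2215
33758 = 15×2215 + 533
2215 = 4×533 + 83
533 = 6×83 + 35
83 = 2×35 + 13
35 = 2×13 + 9
13 = 1×9 + 4
9 = 2×4 + 1
4 = 4×1 + 0
Since gcd(744891, 29084507) = 1, back-substitute to write 1 as a combination:
1 = 9 − 2·4
1 = −2·13 + 3·9
1 = 3·35 − 8·13
1 = −8·83 + 19·35
1 = 19·533 − 122·83
1 = −122·2215 + 507·533
1 = 507·33758 − 7727·2215
1 = −7727·744891 + 170501·33758
1 = 170501·29084507 − 6657266·744891
Thus 744891·(-6657266) ≡ 1 (mod 29084507); reducing, -6657266 mod 29084507 = 22427241.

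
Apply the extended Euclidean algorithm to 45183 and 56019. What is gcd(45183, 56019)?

3

Euclidean algorithm:
56019 = 1·45183 + 10836
45183 = 4·10836 + 1839
10836 = 5·1839 + 1641
1839 = 1·1641 + 198
1641 = 8·198 + 57
198 = 3·57 + 27
57 = 2·27 + 3
27 = 9·3 + 0
gcd(45183, 56019) = 3.
Express as a combination:
3 = 57 − 2·27
3 = −2·198 + 7·57
3 = 7·1641 − 58·198
3 = −58·1839 + 65·1641
3 = 65·10836 − 383·1839
3 = −383·45183 + 1597·10836
3 = 1597·56019 − 1980·45183
So 3 = (1597)·56019 + (-1980)·45183.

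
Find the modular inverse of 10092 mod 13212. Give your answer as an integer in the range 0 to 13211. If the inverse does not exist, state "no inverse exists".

no inverse exists

Compute gcd(10092, 13212):
13212 = 1·10092 + 3120
10092 = 3·3120 + 732
3120 = 4·732 + 192
732 = 3·192 + 156
192 = 1·156 + 36
156 = 4·36 + 12
36 = 3·12 + 0
Since gcd = 12 > 1, 10092 is not a unit mod 13212.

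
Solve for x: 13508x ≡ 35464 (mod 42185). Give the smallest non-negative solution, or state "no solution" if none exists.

First find gcd(13508, 42185):
42185 = 3·13508 + 1661
13508 = 8·1661 + 220
1661 = 7·220 + 121
220 = 1·121 + 99
121 = 1·99 + 22
99 = 4·22 + 11
22 = 2·11 + 0
gcd = 11 and 11 | 35464, so solutions exist. Divide through by 11: 1228x ≡ 3224 (mod 3835).
Now find 1228⁻¹ mod 3835:
3835 = 3·1228 + 151
1228 = 8·151 + 20
151 = 7·20 + 11
20 = 1·11 + 9
11 = 1·9 + 2
9 = 4·2 + 1
2 = 2·1 + 0
Back-substitute:
1 = 9 − 4·2
1 = −4·11 + 5·9
1 = 5·20 − 9·11
1 = −9·151 + 68·20
1 = 68·1228 − 553·151
1 = −553·3835 + 1727·1228
So 1228⁻¹ ≡ 1727 (mod 3835).
Then x ≡ 1727·3224 ≡ 3263 (mod 3835); the smallest non-negative solution is x = 3263.

3263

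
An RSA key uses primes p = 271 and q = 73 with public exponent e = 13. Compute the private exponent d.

7477

φ(n) = (p−1)(q−1) = 270·72 = 19440.
Need d with 13·d ≡ 1 (mod 19440). Apply the extended Euclidean algorithm:
19440 = 1495·13 + 5
13 = 2·5 + 3
5 = 1·3 + 2
3 = 1·2 + 1
2 = 2·1 + 0
Back-substitute:
1 = 3 − 2
1 = −5 + 2·3
1 = 2·13 − 5·5
1 = −5·19440 + 7477·13
So 13·7477 ≡ 1 (mod 19440), hence d = 7477.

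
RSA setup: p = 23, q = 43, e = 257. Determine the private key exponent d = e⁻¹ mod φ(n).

φ(n) = (p−1)(q−1) = 22·42 = 924.
Need d with 257·d ≡ 1 (mod 924). Apply the extended Euclidean algorithm:
924 = 3·257 + 153
257 = 1·153 + 104
153 = 1·104 + 49
104 = 2·49 + 6
49 = 8·6 + 1
6 = 6·1 + 0
Back-substitute:
1 = 49 − 8·6
1 = −8·104 + 17·49
1 = 17·153 − 25·104
1 = −25·257 + 42·153
1 = 42·924 − 151·257
So 257·(-151) ≡ 1 (mod 924), hence d ≡ -151 ≡ 773 (mod 924).

773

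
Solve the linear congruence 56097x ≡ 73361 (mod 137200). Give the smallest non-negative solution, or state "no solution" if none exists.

77713

First find gcd(56097, 137200):
137200 = 2*56097 + 25006
56097 = 2*25006 + 6085
25006 = 4*6085 + 666
6085 = 9*666 + 91
666 = 7*91 + 29
91 = 3*29 + 4
29 = 7*4 + 1
4 = 4*1 + 0
gcd = 1, so a unique solution mod 137200 exists.
Back-substitute for the Bézout coefficients:
1 = 29 − 7·4
1 = −7·91 + 22·29
1 = 22·666 − 161·91
1 = −161·6085 + 1471·666
1 = 1471·25006 − 6045·6085
1 = −6045·56097 + 13561·25006
1 = 13561·137200 − 33167·56097
So 56097·(-33167) ≡ 1 (mod 137200), giving 56097⁻¹ ≡ 104033.
x ≡ 56097⁻¹·73361 ≡ 104033·73361 ≡ 77713 (mod 137200).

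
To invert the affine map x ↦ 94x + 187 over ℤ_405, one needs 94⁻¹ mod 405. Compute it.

349

Run Euclid on (405, 94):
405 = 4*94 + 29
94 = 3*29 + 7
29 = 4*7 + 1
7 = 7*1 + 0
gcd = 1, so the inverse exists. Back-substitute:
1 = 29 − 4·7
1 = −4·94 + 13·29
1 = 13·405 − 56·94
So 94·(-56) ≡ 1 (mod 405), and -56 ≡ 349 (mod 405).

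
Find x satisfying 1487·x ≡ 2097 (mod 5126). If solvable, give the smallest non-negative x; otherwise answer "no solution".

First find gcd(1487, 5126):
5126 = 3·1487 + 665
1487 = 2·665 + 157
665 = 4·157 + 37
157 = 4·37 + 9
37 = 4·9 + 1
9 = 9·1 + 0
gcd = 1, so a unique solution mod 5126 exists.
Back-substitute for the Bézout coefficients:
1 = 37 − 4·9
1 = −4·157 + 17·37
1 = 17·665 − 72·157
1 = −72·1487 + 161·665
1 = 161·5126 − 555·1487
So 1487·(-555) ≡ 1 (mod 5126), giving 1487⁻¹ ≡ 4571.
x ≡ 1487⁻¹·2097 ≡ 4571·2097 ≡ 4893 (mod 5126).

4893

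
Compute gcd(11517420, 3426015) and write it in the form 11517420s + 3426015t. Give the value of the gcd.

Repeated division:
11517420 = 3×3426015 + 1239375
3426015 = 2×1239375 + 947265
1239375 = 1×947265 + 292110
947265 = 3×292110 + 70935
292110 = 4×70935 + 8370
70935 = 8×8370 + 3975
8370 = 2×3975 + 420
3975 = 9×420 + 195
420 = 2×195 + 30
195 = 6×30 + 15
30 = 2×15 + 0
gcd(11517420, 3426015) = 15.
Back-substituting:
15 = 195 − 6·30
15 = −6·420 + 13·195
15 = 13·3975 − 123·420
15 = −123·8370 + 259·3975
15 = 259·70935 − 2195·8370
15 = −2195·292110 + 9039·70935
15 = 9039·947265 − 29312·292110
15 = −29312·1239375 + 38351·947265
15 = 38351·3426015 − 106014·1239375
15 = −106014·11517420 + 356393·3426015
So 15 = (-106014)·11517420 + (356393)·3426015.

15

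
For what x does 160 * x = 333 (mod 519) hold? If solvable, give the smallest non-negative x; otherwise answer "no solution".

174

First find gcd(160, 519):
519 = 3×160 + 39
160 = 4×39 + 4
39 = 9×4 + 3
4 = 1×3 + 1
3 = 3×1 + 0
gcd = 1, so a unique solution mod 519 exists.
Back-substitute for the Bézout coefficients:
1 = 4 − 3
1 = −39 + 10·4
1 = 10·160 − 41·39
1 = −41·519 + 133·160
So 160·(133) ≡ 1 (mod 519), giving 160⁻¹ ≡ 133.
x ≡ 160⁻¹·333 ≡ 133·333 ≡ 174 (mod 519).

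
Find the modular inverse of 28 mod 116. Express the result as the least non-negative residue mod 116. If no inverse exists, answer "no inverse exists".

Euclidean algorithm on 116, 28:
116 = 4*28 + 4
28 = 7*4 + 0
Since gcd = 4 > 1, 28 is not a unit mod 116.

no inverse exists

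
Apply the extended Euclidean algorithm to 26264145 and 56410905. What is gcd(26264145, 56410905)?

15

Repeated division:
56410905 = 2×26264145 + 3882615
26264145 = 6×3882615 + 2968455
3882615 = 1×2968455 + 914160
2968455 = 3×914160 + 225975
914160 = 4×225975 + 10260
225975 = 22×10260 + 255
10260 = 40×255 + 60
255 = 4×60 + 15
60 = 4×15 + 0
gcd(26264145, 56410905) = 15.
Back-substituting:
15 = 255 − 4·60
15 = −4·10260 + 161·255
15 = 161·225975 − 3546·10260
15 = −3546·914160 + 14345·225975
15 = 14345·2968455 − 46581·914160
15 = −46581·3882615 + 60926·2968455
15 = 60926·26264145 − 412137·3882615
15 = −412137·56410905 + 885200·26264145
So 15 = (-412137)·56410905 + (885200)·26264145.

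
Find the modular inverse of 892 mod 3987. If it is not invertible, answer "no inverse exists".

gcd(3987, 892) by repeated division:
3987 = 4×892 + 419
892 = 2×419 + 54
419 = 7×54 + 41
54 = 1×41 + 13
41 = 3×13 + 2
13 = 6×2 + 1
2 = 2×1 + 0
The gcd is 1. Working backward:
1 = 13 − 6·2
1 = −6·41 + 19·13
1 = 19·54 − 25·41
1 = −25·419 + 194·54
1 = 194·892 − 413·419
1 = −413·3987 + 1846·892
So 892·1846 ≡ 1 (mod 3987).

1846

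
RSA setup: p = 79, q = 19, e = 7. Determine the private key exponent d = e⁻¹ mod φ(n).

1003

φ(n) = (p−1)(q−1) = 78·18 = 1404.
Need d with 7·d ≡ 1 (mod 1404). Apply the extended Euclidean algorithm:
1404 = 200*7 + 4
7 = 1*4 + 3
4 = 1*3 + 1
3 = 3*1 + 0
Back-substitute:
1 = 4 − 3
1 = −7 + 2·4
1 = 2·1404 − 401·7
So 7·(-401) ≡ 1 (mod 1404), hence d ≡ -401 ≡ 1003 (mod 1404).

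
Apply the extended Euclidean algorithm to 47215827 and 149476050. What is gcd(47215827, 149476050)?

9

Euclidean algorithm:
149476050 = 3×47215827 + 7828569
47215827 = 6×7828569 + 244413
7828569 = 32×244413 + 7353
244413 = 33×7353 + 1764
7353 = 4×1764 + 297
1764 = 5×297 + 279
297 = 1×279 + 18
279 = 15×18 + 9
18 = 2×9 + 0
gcd(47215827, 149476050) = 9.
Working backward:
9 = 279 − 15·18
9 = −15·297 + 16·279
9 = 16·1764 − 95·297
9 = −95·7353 + 396·1764
9 = 396·244413 − 13163·7353
9 = −13163·7828569 + 421612·244413
9 = 421612·47215827 − 2542835·7828569
9 = −2542835·149476050 + 8050117·47215827
So 9 = (-2542835)·149476050 + (8050117)·47215827.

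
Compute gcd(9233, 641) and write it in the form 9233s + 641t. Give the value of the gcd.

Apply Euclid's algorithm to 9233 and 641:
9233 = 14·641 + 259
641 = 2·259 + 123
259 = 2·123 + 13
123 = 9·13 + 6
13 = 2·6 + 1
6 = 6·1 + 0
gcd(9233, 641) = 1.
Express as a combination:
1 = 13 − 2·6
1 = −2·123 + 19·13
1 = 19·259 − 40·123
1 = −40·641 + 99·259
1 = 99·9233 − 1426·641
So 1 = (99)·9233 + (-1426)·641.

1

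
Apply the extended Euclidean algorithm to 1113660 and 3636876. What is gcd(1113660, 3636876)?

12

Repeated division:
3636876 = 3×1113660 + 295896
1113660 = 3×295896 + 225972
295896 = 1×225972 + 69924
225972 = 3×69924 + 16200
69924 = 4×16200 + 5124
16200 = 3×5124 + 828
5124 = 6×828 + 156
828 = 5×156 + 48
156 = 3×48 + 12
48 = 4×12 + 0
gcd(1113660, 3636876) = 12.
Working backward:
12 = 156 − 3·48
12 = −3·828 + 16·156
12 = 16·5124 − 99·828
12 = −99·16200 + 313·5124
12 = 313·69924 − 1351·16200
12 = −1351·225972 + 4366·69924
12 = 4366·295896 − 5717·225972
12 = −5717·1113660 + 21517·295896
12 = 21517·3636876 − 70268·1113660
So 12 = (21517)·3636876 + (-70268)·1113660.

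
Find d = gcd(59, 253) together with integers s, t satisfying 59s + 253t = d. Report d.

Repeated division:
253 = 4*59 + 17
59 = 3*17 + 8
17 = 2*8 + 1
8 = 8*1 + 0
gcd(59, 253) = 1.
Back-substituting:
1 = 17 − 2·8
1 = −2·59 + 7·17
1 = 7·253 − 30·59
So 1 = (7)·253 + (-30)·59.

1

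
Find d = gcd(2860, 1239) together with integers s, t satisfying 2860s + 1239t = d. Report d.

Euclidean algorithm:
2860 = 2*1239 + 382
1239 = 3*382 + 93
382 = 4*93 + 10
93 = 9*10 + 3
10 = 3*3 + 1
3 = 3*1 + 0
gcd(2860, 1239) = 1.
Back-substituting:
1 = 10 − 3·3
1 = −3·93 + 28·10
1 = 28·382 − 115·93
1 = −115·1239 + 373·382
1 = 373·2860 − 861·1239
So 1 = (373)·2860 + (-861)·1239.

1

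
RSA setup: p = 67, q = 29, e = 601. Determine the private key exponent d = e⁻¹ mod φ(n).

1273

φ(n) = (p−1)(q−1) = 66·28 = 1848.
Need d with 601·d ≡ 1 (mod 1848). Apply the extended Euclidean algorithm:
1848 = 3*601 + 45
601 = 13*45 + 16
45 = 2*16 + 13
16 = 1*13 + 3
13 = 4*3 + 1
3 = 3*1 + 0
Back-substitute:
1 = 13 − 4·3
1 = −4·16 + 5·13
1 = 5·45 − 14·16
1 = −14·601 + 187·45
1 = 187·1848 − 575·601
So 601·(-575) ≡ 1 (mod 1848), hence d ≡ -575 ≡ 1273 (mod 1848).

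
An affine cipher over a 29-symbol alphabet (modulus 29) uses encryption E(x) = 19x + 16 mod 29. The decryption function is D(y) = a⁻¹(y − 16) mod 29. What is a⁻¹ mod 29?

26

Run Euclid on (29, 19):
29 = 1×19 + 10
19 = 1×10 + 9
10 = 1×9 + 1
9 = 9×1 + 0
Since gcd(19, 29) = 1, back-substitute to write 1 as a combination:
1 = 10 − 9
1 = −19 + 2·10
1 = 2·29 − 3·19
Thus 19·(-3) ≡ 1 (mod 29); reducing, -3 mod 29 = 26.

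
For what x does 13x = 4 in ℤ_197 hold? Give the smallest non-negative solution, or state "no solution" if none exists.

First find gcd(13, 197):
197 = 15*13 + 2
13 = 6*2 + 1
2 = 2*1 + 0
gcd = 1, so a unique solution mod 197 exists.
Back-substitute for the Bézout coefficients:
1 = 13 − 6·2
1 = −6·197 + 91·13
So 13·(91) ≡ 1 (mod 197), giving 13⁻¹ ≡ 91.
x ≡ 13⁻¹·4 ≡ 91·4 ≡ 167 (mod 197).

167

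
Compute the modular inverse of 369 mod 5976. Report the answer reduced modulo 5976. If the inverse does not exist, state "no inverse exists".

no inverse exists

Euclidean algorithm on 5976, 369:
5976 = 16·369 + 72
369 = 5·72 + 9
72 = 8·9 + 0
The gcd is 9, not 1, hence no inverse exists.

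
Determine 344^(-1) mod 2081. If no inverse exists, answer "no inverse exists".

1591

Apply the Euclidean algorithm to 2081 and 344:
2081 = 6*344 + 17
344 = 20*17 + 4
17 = 4*4 + 1
4 = 4*1 + 0
The gcd is 1. Working backward:
1 = 17 − 4·4
1 = −4·344 + 81·17
1 = 81·2081 − 490·344
Thus 344·(-490) ≡ 1 (mod 2081); reducing, -490 mod 2081 = 1591.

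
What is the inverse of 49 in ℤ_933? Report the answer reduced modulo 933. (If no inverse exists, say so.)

457

Extended Euclidean algorithm:
933 = 19*49 + 2
49 = 24*2 + 1
2 = 2*1 + 0
Since gcd(49, 933) = 1, back-substitute to write 1 as a combination:
1 = 49 − 24·2
1 = −24·933 + 457·49
So 49·457 ≡ 1 (mod 933).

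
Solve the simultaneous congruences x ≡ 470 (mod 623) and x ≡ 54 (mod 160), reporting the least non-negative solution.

80214

Write x = 470 + 623·k. Then 623·k ≡ 54 − 470 ≡ 64 (mod 160).
Need 623⁻¹ mod 160. Extended Euclid on (160, 143):
160 = 1·143 + 17
143 = 8·17 + 7
17 = 2·7 + 3
7 = 2·3 + 1
3 = 3·1 + 0
Back-substitute:
1 = 7 − 2·3
1 = −2·17 + 5·7
1 = 5·143 − 42·17
1 = −42·160 + 47·143
623⁻¹ ≡ 47 (mod 160), so k ≡ 47·64 ≡ 128 (mod 160).
x = 470 + 623·128 = 80214.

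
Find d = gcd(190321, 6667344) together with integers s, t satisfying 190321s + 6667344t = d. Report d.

1

Apply Euclid's algorithm to 6667344 and 190321:
6667344 = 35×190321 + 6109
190321 = 31×6109 + 942
6109 = 6×942 + 457
942 = 2×457 + 28
457 = 16×28 + 9
28 = 3×9 + 1
9 = 9×1 + 0
gcd(190321, 6667344) = 1.
Working backward:
1 = 28 − 3·9
1 = −3·457 + 49·28
1 = 49·942 − 101·457
1 = −101·6109 + 655·942
1 = 655·190321 − 20406·6109
1 = −20406·6667344 + 714865·190321
So 1 = (-20406)·6667344 + (714865)·190321.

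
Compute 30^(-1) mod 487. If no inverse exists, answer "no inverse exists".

276

Extended Euclidean algorithm:
487 = 16·30 + 7
30 = 4·7 + 2
7 = 3·2 + 1
2 = 2·1 + 0
The gcd is 1. Working backward:
1 = 7 − 3·2
1 = −3·30 + 13·7
1 = 13·487 − 211·30
Thus 30·(-211) ≡ 1 (mod 487); reducing, -211 mod 487 = 276.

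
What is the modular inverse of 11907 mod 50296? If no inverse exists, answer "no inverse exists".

gcd(50296, 11907) by repeated division:
50296 = 4·11907 + 2668
11907 = 4·2668 + 1235
2668 = 2·1235 + 198
1235 = 6·198 + 47
198 = 4·47 + 10
47 = 4·10 + 7
10 = 1·7 + 3
7 = 2·3 + 1
3 = 3·1 + 0
gcd = 1, so the inverse exists. Back-substitute:
1 = 7 − 2·3
1 = −2·10 + 3·7
1 = 3·47 − 14·10
1 = −14·198 + 59·47
1 = 59·1235 − 368·198
1 = −368·2668 + 795·1235
1 = 795·11907 − 3548·2668
1 = −3548·50296 + 14987·11907
So 11907·14987 ≡ 1 (mod 50296).

14987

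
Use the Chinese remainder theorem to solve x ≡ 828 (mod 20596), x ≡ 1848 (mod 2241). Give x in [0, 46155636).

Write x = 828 + 20596·k. Then 20596·k ≡ 1848 − 828 ≡ 1020 (mod 2241).
Need 20596⁻¹ mod 2241. Extended Euclid on (2241, 427):
2241 = 5×427 + 106
427 = 4×106 + 3
106 = 35×3 + 1
3 = 3×1 + 0
Back-substitute:
1 = 106 − 35·3
1 = −35·427 + 141·106
1 = 141·2241 − 740·427
20596⁻¹ ≡ 1501 (mod 2241), so k ≡ 1501·1020 ≡ 417 (mod 2241).
x = 828 + 20596·417 = 8589360.

8589360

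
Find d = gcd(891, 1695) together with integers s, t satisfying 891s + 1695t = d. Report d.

3

Apply Euclid's algorithm to 1695 and 891:
1695 = 1×891 + 804
891 = 1×804 + 87
804 = 9×87 + 21
87 = 4×21 + 3
21 = 7×3 + 0
gcd(891, 1695) = 3.
Express as a combination:
3 = 87 − 4·21
3 = −4·804 + 37·87
3 = 37·891 − 41·804
3 = −41·1695 + 78·891
So 3 = (-41)·1695 + (78)·891.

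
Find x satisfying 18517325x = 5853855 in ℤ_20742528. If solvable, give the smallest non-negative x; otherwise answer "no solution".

8033307

First find gcd(18517325, 20742528):
20742528 = 1×18517325 + 2225203
18517325 = 8×2225203 + 715701
2225203 = 3×715701 + 78100
715701 = 9×78100 + 12801
78100 = 6×12801 + 1294
12801 = 9×1294 + 1155
1294 = 1×1155 + 139
1155 = 8×139 + 43
139 = 3×43 + 10
43 = 4×10 + 3
10 = 3×3 + 1
3 = 3×1 + 0
gcd = 1, so a unique solution mod 20742528 exists.
Back-substitute for the Bézout coefficients:
1 = 10 − 3·3
1 = −3·43 + 13·10
1 = 13·139 − 42·43
1 = −42·1155 + 349·139
1 = 349·1294 − 391·1155
1 = −391·12801 + 3868·1294
1 = 3868·78100 − 23599·12801
1 = −23599·715701 + 216259·78100
1 = 216259·2225203 − 672376·715701
1 = −672376·18517325 + 5595267·2225203
1 = 5595267·20742528 − 6267643·18517325
So 18517325·(-6267643) ≡ 1 (mod 20742528), giving 18517325⁻¹ ≡ 14474885.
x ≡ 18517325⁻¹·5853855 ≡ 14474885·5853855 ≡ 8033307 (mod 20742528).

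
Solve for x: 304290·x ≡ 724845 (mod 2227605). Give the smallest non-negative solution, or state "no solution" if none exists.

144300

First find gcd(304290, 2227605):
2227605 = 7×304290 + 97575
304290 = 3×97575 + 11565
97575 = 8×11565 + 5055
11565 = 2×5055 + 1455
5055 = 3×1455 + 690
1455 = 2×690 + 75
690 = 9×75 + 15
75 = 5×15 + 0
gcd = 15 and 15 | 724845, so solutions exist. Divide through by 15: 20286x ≡ 48323 (mod 148507).
Now find 20286⁻¹ mod 148507:
148507 = 7×20286 + 6505
20286 = 3×6505 + 771
6505 = 8×771 + 337
771 = 2×337 + 97
337 = 3×97 + 46
97 = 2×46 + 5
46 = 9×5 + 1
5 = 5×1 + 0
Back-substitute:
1 = 46 − 9·5
1 = −9·97 + 19·46
1 = 19·337 − 66·97
1 = −66·771 + 151·337
1 = 151·6505 − 1274·771
1 = −1274·20286 + 3973·6505
1 = 3973·148507 − 29085·20286
So 20286·(-29085) ≡ 1 (mod 148507), i.e. 20286⁻¹ ≡ 119422.
Then x ≡ 119422·48323 ≡ 144300 (mod 148507); the smallest non-negative solution is x = 144300.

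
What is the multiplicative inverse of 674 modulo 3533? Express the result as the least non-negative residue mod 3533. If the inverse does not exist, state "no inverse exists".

2731

gcd(3533, 674) by repeated division:
3533 = 5*674 + 163
674 = 4*163 + 22
163 = 7*22 + 9
22 = 2*9 + 4
9 = 2*4 + 1
4 = 4*1 + 0
Since gcd(674, 3533) = 1, back-substitute to write 1 as a combination:
1 = 9 − 2·4
1 = −2·22 + 5·9
1 = 5·163 − 37·22
1 = −37·674 + 153·163
1 = 153·3533 − 802·674
So 674·(-802) ≡ 1 (mod 3533), and -802 ≡ 2731 (mod 3533).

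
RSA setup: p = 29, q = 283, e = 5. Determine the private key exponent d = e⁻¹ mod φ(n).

6317

φ(n) = (p−1)(q−1) = 28·282 = 7896.
Need d with 5·d ≡ 1 (mod 7896). Apply the extended Euclidean algorithm:
7896 = 1579·5 + 1
5 = 5·1 + 0
Back-substitute:
1 = 7896 − 1579·5
So 5·(-1579) ≡ 1 (mod 7896), hence d ≡ -1579 ≡ 6317 (mod 7896).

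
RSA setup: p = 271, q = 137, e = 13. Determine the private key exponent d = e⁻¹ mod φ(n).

φ(n) = (p−1)(q−1) = 270·136 = 36720.
Need d with 13·d ≡ 1 (mod 36720). Apply the extended Euclidean algorithm:
36720 = 2824*13 + 8
13 = 1*8 + 5
8 = 1*5 + 3
5 = 1*3 + 2
3 = 1*2 + 1
2 = 2*1 + 0
Back-substitute:
1 = 3 − 2
1 = −5 + 2·3
1 = 2·8 − 3·5
1 = −3·13 + 5·8
1 = 5·36720 − 14123·13
So 13·(-14123) ≡ 1 (mod 36720), hence d ≡ -14123 ≡ 22597 (mod 36720).

22597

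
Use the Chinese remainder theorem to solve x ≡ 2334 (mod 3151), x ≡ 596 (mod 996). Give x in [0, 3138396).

Write x = 2334 + 3151·k. Then 3151·k ≡ 596 − 2334 ≡ 254 (mod 996).
Need 3151⁻¹ mod 996. Extended Euclid on (996, 163):
996 = 6·163 + 18
163 = 9·18 + 1
18 = 18·1 + 0
Back-substitute:
1 = 163 − 9·18
1 = −9·996 + 55·163
3151⁻¹ ≡ 55 (mod 996), so k ≡ 55·254 ≡ 26 (mod 996).
x = 2334 + 3151·26 = 84260.

84260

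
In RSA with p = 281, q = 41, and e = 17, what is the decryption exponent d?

φ(n) = (p−1)(q−1) = 280·40 = 11200.
Need d with 17·d ≡ 1 (mod 11200). Apply the extended Euclidean algorithm:
11200 = 658×17 + 14
17 = 1×14 + 3
14 = 4×3 + 2
3 = 1×2 + 1
2 = 2×1 + 0
Back-substitute:
1 = 3 − 2
1 = −14 + 5·3
1 = 5·17 − 6·14
1 = −6·11200 + 3953·17
So 17·3953 ≡ 1 (mod 11200), hence d = 3953.

3953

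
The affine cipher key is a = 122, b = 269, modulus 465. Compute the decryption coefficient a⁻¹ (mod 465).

263

gcd(465, 122) by repeated division:
465 = 3×122 + 99
122 = 1×99 + 23
99 = 4×23 + 7
23 = 3×7 + 2
7 = 3×2 + 1
2 = 2×1 + 0
The gcd is 1. Working backward:
1 = 7 − 3·2
1 = −3·23 + 10·7
1 = 10·99 − 43·23
1 = −43·122 + 53·99
1 = 53·465 − 202·122
Hence 122⁻¹ ≡ -202 ≡ 263 (mod 465).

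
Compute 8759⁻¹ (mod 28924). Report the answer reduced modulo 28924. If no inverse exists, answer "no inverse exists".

3147

Apply the Euclidean algorithm to 28924 and 8759:
28924 = 3×8759 + 2647
8759 = 3×2647 + 818
2647 = 3×818 + 193
818 = 4×193 + 46
193 = 4×46 + 9
46 = 5×9 + 1
9 = 9×1 + 0
The gcd is 1. Working backward:
1 = 46 − 5·9
1 = −5·193 + 21·46
1 = 21·818 − 89·193
1 = −89·2647 + 288·818
1 = 288·8759 − 953·2647
1 = −953·28924 + 3147·8759
So 8759·3147 ≡ 1 (mod 28924).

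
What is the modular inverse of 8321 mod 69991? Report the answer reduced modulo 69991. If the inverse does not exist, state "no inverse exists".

Apply the Euclidean algorithm to 69991 and 8321:
69991 = 8·8321 + 3423
8321 = 2·3423 + 1475
3423 = 2·1475 + 473
1475 = 3·473 + 56
473 = 8·56 + 25
56 = 2·25 + 6
25 = 4·6 + 1
6 = 6·1 + 0
gcd = 1, so the inverse exists. Back-substitute:
1 = 25 − 4·6
1 = −4·56 + 9·25
1 = 9·473 − 76·56
1 = −76·1475 + 237·473
1 = 237·3423 − 550·1475
1 = −550·8321 + 1337·3423
1 = 1337·69991 − 11246·8321
Hence 8321⁻¹ ≡ -11246 ≡ 58745 (mod 69991).

58745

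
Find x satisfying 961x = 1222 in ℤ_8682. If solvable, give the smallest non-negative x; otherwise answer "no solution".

First find gcd(961, 8682):
8682 = 9·961 + 33
961 = 29·33 + 4
33 = 8·4 + 1
4 = 4·1 + 0
gcd = 1, so a unique solution mod 8682 exists.
Back-substitute for the Bézout coefficients:
1 = 33 − 8·4
1 = −8·961 + 233·33
1 = 233·8682 − 2105·961
So 961·(-2105) ≡ 1 (mod 8682), giving 961⁻¹ ≡ 6577.
x ≡ 961⁻¹·1222 ≡ 6577·1222 ≡ 6244 (mod 8682).

6244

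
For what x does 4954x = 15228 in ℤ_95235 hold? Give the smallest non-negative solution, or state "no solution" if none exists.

First find gcd(4954, 95235):
95235 = 19×4954 + 1109
4954 = 4×1109 + 518
1109 = 2×518 + 73
518 = 7×73 + 7
73 = 10×7 + 3
7 = 2×3 + 1
3 = 3×1 + 0
gcd = 1, so a unique solution mod 95235 exists.
Back-substitute for the Bézout coefficients:
1 = 7 − 2·3
1 = −2·73 + 21·7
1 = 21·518 − 149·73
1 = −149·1109 + 319·518
1 = 319·4954 − 1425·1109
1 = −1425·95235 + 27394·4954
So 4954·(27394) ≡ 1 (mod 95235), giving 4954⁻¹ ≡ 27394.
x ≡ 4954⁻¹·15228 ≡ 27394·15228 ≡ 26532 (mod 95235).

26532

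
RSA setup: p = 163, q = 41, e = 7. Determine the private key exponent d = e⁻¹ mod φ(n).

φ(n) = (p−1)(q−1) = 162·40 = 6480.
Need d with 7·d ≡ 1 (mod 6480). Apply the extended Euclidean algorithm:
6480 = 925×7 + 5
7 = 1×5 + 2
5 = 2×2 + 1
2 = 2×1 + 0
Back-substitute:
1 = 5 − 2·2
1 = −2·7 + 3·5
1 = 3·6480 − 2777·7
So 7·(-2777) ≡ 1 (mod 6480), hence d ≡ -2777 ≡ 3703 (mod 6480).

3703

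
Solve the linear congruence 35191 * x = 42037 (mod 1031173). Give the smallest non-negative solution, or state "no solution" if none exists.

no solution

gcd(35191, 1031173):
1031173 = 29×35191 + 10634
35191 = 3×10634 + 3289
10634 = 3×3289 + 767
3289 = 4×767 + 221
767 = 3×221 + 104
221 = 2×104 + 13
104 = 8×13 + 0
gcd = 13, but 13 ∤ 42037, so the congruence has no solution.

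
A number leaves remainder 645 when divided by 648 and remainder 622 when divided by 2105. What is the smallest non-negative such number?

975237

Write x = 645 + 648·k. Then 648·k ≡ 622 − 645 ≡ 2082 (mod 2105).
Need 648⁻¹ mod 2105. Extended Euclid on (2105, 648):
2105 = 3×648 + 161
648 = 4×161 + 4
161 = 40×4 + 1
4 = 4×1 + 0
Back-substitute:
1 = 161 − 40·4
1 = −40·648 + 161·161
1 = 161·2105 − 523·648
648⁻¹ ≡ 1582 (mod 2105), so k ≡ 1582·2082 ≡ 1504 (mod 2105).
x = 645 + 648·1504 = 975237.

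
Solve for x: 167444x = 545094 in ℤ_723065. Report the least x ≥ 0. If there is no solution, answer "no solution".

434946

First find gcd(167444, 723065):
723065 = 4×167444 + 53289
167444 = 3×53289 + 7577
53289 = 7×7577 + 250
7577 = 30×250 + 77
250 = 3×77 + 19
77 = 4×19 + 1
19 = 19×1 + 0
gcd = 1, so a unique solution mod 723065 exists.
Back-substitute for the Bézout coefficients:
1 = 77 − 4·19
1 = −4·250 + 13·77
1 = 13·7577 − 394·250
1 = −394·53289 + 2771·7577
1 = 2771·167444 − 8707·53289
1 = −8707·723065 + 37599·167444
So 167444·(37599) ≡ 1 (mod 723065), giving 167444⁻¹ ≡ 37599.
x ≡ 167444⁻¹·545094 ≡ 37599·545094 ≡ 434946 (mod 723065).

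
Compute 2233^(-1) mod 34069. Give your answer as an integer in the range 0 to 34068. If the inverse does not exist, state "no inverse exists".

no inverse exists

Euclidean algorithm on 34069, 2233:
34069 = 15*2233 + 574
2233 = 3*574 + 511
574 = 1*511 + 63
511 = 8*63 + 7
63 = 9*7 + 0
The gcd is 7, not 1, hence no inverse exists.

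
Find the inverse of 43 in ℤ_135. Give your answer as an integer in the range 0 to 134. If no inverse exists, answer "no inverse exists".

22

gcd(135, 43) by repeated division:
135 = 3*43 + 6
43 = 7*6 + 1
6 = 6*1 + 0
The gcd is 1. Working backward:
1 = 43 − 7·6
1 = −7·135 + 22·43
So 43·22 ≡ 1 (mod 135).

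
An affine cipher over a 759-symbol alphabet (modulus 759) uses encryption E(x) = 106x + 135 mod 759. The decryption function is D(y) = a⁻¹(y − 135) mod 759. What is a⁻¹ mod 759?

gcd(759, 106) by repeated division:
759 = 7·106 + 17
106 = 6·17 + 4
17 = 4·4 + 1
4 = 4·1 + 0
Since gcd(106, 759) = 1, back-substitute to write 1 as a combination:
1 = 17 − 4·4
1 = −4·106 + 25·17
1 = 25·759 − 179·106
Hence 106⁻¹ ≡ -179 ≡ 580 (mod 759).

580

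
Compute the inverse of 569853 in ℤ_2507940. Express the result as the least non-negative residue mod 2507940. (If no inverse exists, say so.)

no inverse exists

Euclidean algorithm on 2507940, 569853:
2507940 = 4*569853 + 228528
569853 = 2*228528 + 112797
228528 = 2*112797 + 2934
112797 = 38*2934 + 1305
2934 = 2*1305 + 324
1305 = 4*324 + 9
324 = 36*9 + 0
The gcd is 9, not 1, hence no inverse exists.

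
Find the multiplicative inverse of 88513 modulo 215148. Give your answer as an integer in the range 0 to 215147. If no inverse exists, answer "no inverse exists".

132361

Apply the Euclidean algorithm to 215148 and 88513:
215148 = 2·88513 + 38122
88513 = 2·38122 + 12269
38122 = 3·12269 + 1315
12269 = 9·1315 + 434
1315 = 3·434 + 13
434 = 33·13 + 5
13 = 2·5 + 3
5 = 1·3 + 2
3 = 1·2 + 1
2 = 2·1 + 0
The gcd is 1. Working backward:
1 = 3 − 2
1 = −5 + 2·3
1 = 2·13 − 5·5
1 = −5·434 + 167·13
1 = 167·1315 − 506·434
1 = −506·12269 + 4721·1315
1 = 4721·38122 − 14669·12269
1 = −14669·88513 + 34059·38122
1 = 34059·215148 − 82787·88513
Thus 88513·(-82787) ≡ 1 (mod 215148); reducing, -82787 mod 215148 = 132361.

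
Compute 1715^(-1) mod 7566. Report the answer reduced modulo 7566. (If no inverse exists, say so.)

5069

Extended Euclidean algorithm:
7566 = 4×1715 + 706
1715 = 2×706 + 303
706 = 2×303 + 100
303 = 3×100 + 3
100 = 33×3 + 1
3 = 3×1 + 0
gcd = 1, so the inverse exists. Back-substitute:
1 = 100 − 33·3
1 = −33·303 + 100·100
1 = 100·706 − 233·303
1 = −233·1715 + 566·706
1 = 566·7566 − 2497·1715
Thus 1715·(-2497) ≡ 1 (mod 7566); reducing, -2497 mod 7566 = 5069.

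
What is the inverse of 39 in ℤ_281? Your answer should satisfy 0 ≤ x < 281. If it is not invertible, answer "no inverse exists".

245

Run Euclid on (281, 39):
281 = 7*39 + 8
39 = 4*8 + 7
8 = 1*7 + 1
7 = 7*1 + 0
gcd = 1, so the inverse exists. Back-substitute:
1 = 8 − 7
1 = −39 + 5·8
1 = 5·281 − 36·39
Hence 39⁻¹ ≡ -36 ≡ 245 (mod 281).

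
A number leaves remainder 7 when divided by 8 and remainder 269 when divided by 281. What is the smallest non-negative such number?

Write x = 7 + 8·k. Then 8·k ≡ 269 − 7 ≡ 262 (mod 281).
Need 8⁻¹ mod 281. Extended Euclid on (281, 8):
281 = 35*8 + 1
8 = 8*1 + 0
Back-substitute:
1 = 281 − 35·8
8⁻¹ ≡ 246 (mod 281), so k ≡ 246·262 ≡ 103 (mod 281).
x = 7 + 8·103 = 831.

831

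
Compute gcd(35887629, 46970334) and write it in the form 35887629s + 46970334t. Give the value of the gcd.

3

Repeated division:
46970334 = 1×35887629 + 11082705
35887629 = 3×11082705 + 2639514
11082705 = 4×2639514 + 524649
2639514 = 5×524649 + 16269
524649 = 32×16269 + 4041
16269 = 4×4041 + 105
4041 = 38×105 + 51
105 = 2×51 + 3
51 = 17×3 + 0
gcd(35887629, 46970334) = 3.
Working backward:
3 = 105 − 2·51
3 = −2·4041 + 77·105
3 = 77·16269 − 310·4041
3 = −310·524649 + 9997·16269
3 = 9997·2639514 − 50295·524649
3 = −50295·11082705 + 211177·2639514
3 = 211177·35887629 − 683826·11082705
3 = −683826·46970334 + 895003·35887629
So 3 = (-683826)·46970334 + (895003)·35887629.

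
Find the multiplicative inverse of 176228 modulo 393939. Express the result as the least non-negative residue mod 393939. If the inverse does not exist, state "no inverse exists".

no inverse exists

Compute gcd(176228, 393939):
393939 = 2*176228 + 41483
176228 = 4*41483 + 10296
41483 = 4*10296 + 299
10296 = 34*299 + 130
299 = 2*130 + 39
130 = 3*39 + 13
39 = 3*13 + 0
Since gcd = 13 > 1, 176228 is not a unit mod 393939.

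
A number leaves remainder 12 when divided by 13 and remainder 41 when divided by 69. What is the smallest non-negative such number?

662

Write x = 12 + 13·k. Then 13·k ≡ 41 − 12 ≡ 29 (mod 69).
Need 13⁻¹ mod 69. Extended Euclid on (69, 13):
69 = 5·13 + 4
13 = 3·4 + 1
4 = 4·1 + 0
Back-substitute:
1 = 13 − 3·4
1 = −3·69 + 16·13
13⁻¹ ≡ 16 (mod 69), so k ≡ 16·29 ≡ 50 (mod 69).
x = 12 + 13·50 = 662.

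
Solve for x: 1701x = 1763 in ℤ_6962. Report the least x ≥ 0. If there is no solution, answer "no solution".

3877

First find gcd(1701, 6962):
6962 = 4×1701 + 158
1701 = 10×158 + 121
158 = 1×121 + 37
121 = 3×37 + 10
37 = 3×10 + 7
10 = 1×7 + 3
7 = 2×3 + 1
3 = 3×1 + 0
gcd = 1, so a unique solution mod 6962 exists.
Back-substitute for the Bézout coefficients:
1 = 7 − 2·3
1 = −2·10 + 3·7
1 = 3·37 − 11·10
1 = −11·121 + 36·37
1 = 36·158 − 47·121
1 = −47·1701 + 506·158
1 = 506·6962 − 2071·1701
So 1701·(-2071) ≡ 1 (mod 6962), giving 1701⁻¹ ≡ 4891.
x ≡ 1701⁻¹·1763 ≡ 4891·1763 ≡ 3877 (mod 6962).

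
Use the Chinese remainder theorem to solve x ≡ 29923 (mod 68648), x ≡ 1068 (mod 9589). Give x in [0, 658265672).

Write x = 29923 + 68648·k. Then 68648·k ≡ 1068 − 29923 ≡ 9501 (mod 9589).
Need 68648⁻¹ mod 9589. Extended Euclid on (9589, 1525):
9589 = 6·1525 + 439
1525 = 3·439 + 208
439 = 2·208 + 23
208 = 9·23 + 1
23 = 23·1 + 0
Back-substitute:
1 = 208 − 9·23
1 = −9·439 + 19·208
1 = 19·1525 − 66·439
1 = −66·9589 + 415·1525
68648⁻¹ ≡ 415 (mod 9589), so k ≡ 415·9501 ≡ 1836 (mod 9589).
x = 29923 + 68648·1836 = 126067651.

126067651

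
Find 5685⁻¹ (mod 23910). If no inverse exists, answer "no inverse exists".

Compute gcd(5685, 23910):
23910 = 4×5685 + 1170
5685 = 4×1170 + 1005
1170 = 1×1005 + 165
1005 = 6×165 + 15
165 = 11×15 + 0
gcd(5685, 23910) = 15 ≠ 1, so 5685 has no multiplicative inverse modulo 23910.

no inverse exists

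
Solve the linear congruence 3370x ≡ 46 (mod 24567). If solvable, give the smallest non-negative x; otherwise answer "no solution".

7669

First find gcd(3370, 24567):
24567 = 7×3370 + 977
3370 = 3×977 + 439
977 = 2×439 + 99
439 = 4×99 + 43
99 = 2×43 + 13
43 = 3×13 + 4
13 = 3×4 + 1
4 = 4×1 + 0
gcd = 1, so a unique solution mod 24567 exists.
Back-substitute for the Bézout coefficients:
1 = 13 − 3·4
1 = −3·43 + 10·13
1 = 10·99 − 23·43
1 = −23·439 + 102·99
1 = 102·977 − 227·439
1 = −227·3370 + 783·977
1 = 783·24567 − 5708·3370
So 3370·(-5708) ≡ 1 (mod 24567), giving 3370⁻¹ ≡ 18859.
x ≡ 3370⁻¹·46 ≡ 18859·46 ≡ 7669 (mod 24567).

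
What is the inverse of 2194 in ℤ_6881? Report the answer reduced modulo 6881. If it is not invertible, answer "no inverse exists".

5178

Extended Euclidean algorithm:
6881 = 3·2194 + 299
2194 = 7·299 + 101
299 = 2·101 + 97
101 = 1·97 + 4
97 = 24·4 + 1
4 = 4·1 + 0
Since gcd(2194, 6881) = 1, back-substitute to write 1 as a combination:
1 = 97 − 24·4
1 = −24·101 + 25·97
1 = 25·299 − 74·101
1 = −74·2194 + 543·299
1 = 543·6881 − 1703·2194
Thus 2194·(-1703) ≡ 1 (mod 6881); reducing, -1703 mod 6881 = 5178.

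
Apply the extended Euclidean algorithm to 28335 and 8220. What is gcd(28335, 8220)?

Apply Euclid's algorithm to 28335 and 8220:
28335 = 3×8220 + 3675
8220 = 2×3675 + 870
3675 = 4×870 + 195
870 = 4×195 + 90
195 = 2×90 + 15
90 = 6×15 + 0
gcd(28335, 8220) = 15.
Back-substituting:
15 = 195 − 2·90
15 = −2·870 + 9·195
15 = 9·3675 − 38·870
15 = −38·8220 + 85·3675
15 = 85·28335 − 293·8220
So 15 = (85)·28335 + (-293)·8220.

15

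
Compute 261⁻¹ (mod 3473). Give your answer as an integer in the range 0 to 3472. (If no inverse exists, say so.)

2648

Apply the Euclidean algorithm to 3473 and 261:
3473 = 13·261 + 80
261 = 3·80 + 21
80 = 3·21 + 17
21 = 1·17 + 4
17 = 4·4 + 1
4 = 4·1 + 0
gcd = 1, so the inverse exists. Back-substitute:
1 = 17 − 4·4
1 = −4·21 + 5·17
1 = 5·80 − 19·21
1 = −19·261 + 62·80
1 = 62·3473 − 825·261
Thus 261·(-825) ≡ 1 (mod 3473); reducing, -825 mod 3473 = 2648.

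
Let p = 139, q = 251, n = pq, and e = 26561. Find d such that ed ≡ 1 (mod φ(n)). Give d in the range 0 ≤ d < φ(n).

φ(n) = (p−1)(q−1) = 138·250 = 34500.
Need d with 26561·d ≡ 1 (mod 34500). Apply the extended Euclidean algorithm:
34500 = 1×26561 + 7939
26561 = 3×7939 + 2744
7939 = 2×2744 + 2451
2744 = 1×2451 + 293
2451 = 8×293 + 107
293 = 2×107 + 79
107 = 1×79 + 28
79 = 2×28 + 23
28 = 1×23 + 5
23 = 4×5 + 3
5 = 1×3 + 2
3 = 1×2 + 1
2 = 2×1 + 0
Back-substitute:
1 = 3 − 2
1 = −5 + 2·3
1 = 2·23 − 9·5
1 = −9·28 + 11·23
1 = 11·79 − 31·28
1 = −31·107 + 42·79
1 = 42·293 − 115·107
1 = −115·2451 + 962·293
1 = 962·2744 − 1077·2451
1 = −1077·7939 + 3116·2744
1 = 3116·26561 − 10425·7939
1 = −10425·34500 + 13541·26561
So 26561·13541 ≡ 1 (mod 34500), hence d = 13541.

13541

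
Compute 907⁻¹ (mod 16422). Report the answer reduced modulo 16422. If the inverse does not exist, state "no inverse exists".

Run Euclid on (16422, 907):
16422 = 18*907 + 96
907 = 9*96 + 43
96 = 2*43 + 10
43 = 4*10 + 3
10 = 3*3 + 1
3 = 3*1 + 0
The gcd is 1. Working backward:
1 = 10 − 3·3
1 = −3·43 + 13·10
1 = 13·96 − 29·43
1 = −29·907 + 274·96
1 = 274·16422 − 4961·907
So 907·(-4961) ≡ 1 (mod 16422), and -4961 ≡ 11461 (mod 16422).

11461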